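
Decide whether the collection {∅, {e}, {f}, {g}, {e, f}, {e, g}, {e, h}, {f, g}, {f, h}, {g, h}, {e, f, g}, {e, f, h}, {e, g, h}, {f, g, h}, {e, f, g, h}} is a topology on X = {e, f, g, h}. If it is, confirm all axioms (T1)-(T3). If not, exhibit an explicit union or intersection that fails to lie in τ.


τ is NOT a topology on X.

Axiom (T1): ∅ ∈ τ? Yes; X ∈ τ? Yes.
Axiom (T2/T3): check pairwise unions and intersections of members of τ.
Counterexample for (T3): {e, h} ∩ {f, h} = {h} ∉ τ. Therefore τ is NOT a topology.


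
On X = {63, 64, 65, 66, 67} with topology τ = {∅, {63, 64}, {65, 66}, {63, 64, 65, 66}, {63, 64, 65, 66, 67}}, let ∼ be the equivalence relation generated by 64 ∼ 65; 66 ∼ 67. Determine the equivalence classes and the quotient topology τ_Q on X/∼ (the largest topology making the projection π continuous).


X/∼ = {[63], [64=65], [66=67]}; |τ_Q| = 2.

Equivalence classes: [63], [64=65], [66=67].
Quotient map π: X → X/∼ sends 63 ↦ [63], 64 ↦ [64=65], 65 ↦ [64=65], 66 ↦ [66=67], 67 ↦ [66=67].
For each subset V ⊆ X/∼, compute π^{-1}(V) ⊆ X and check whether π^{-1}(V) ∈ τ. V is open in τ_Q iff π^{-1}(V) ∈ τ.
  V = {}: π^{-1}(V) = ∅ ∈ τ ✓.
  V = {[63]}: π^{-1}(V) = {63} ∉ τ ✗.
  V = {[64=65]}: π^{-1}(V) = {64, 65} ∉ τ ✗.
  V = {[63], [64=65]}: π^{-1}(V) = {63, 64, 65} ∉ τ ✗.
  V = {[66=67]}: π^{-1}(V) = {66, 67} ∉ τ ✗.
  V = {[63], [66=67]}: π^{-1}(V) = {63, 66, 67} ∉ τ ✗.
  V = {[64=65], [66=67]}: π^{-1}(V) = {64, 65, 66, 67} ∉ τ ✗.
  V = {[63], [64=65], [66=67]}: π^{-1}(V) = {63, 64, 65, 66, 67} ∈ τ ✓.
Open sets in the quotient: τ_Q = {{}, {[63], [64=65], [66=67]}} (2 elements).


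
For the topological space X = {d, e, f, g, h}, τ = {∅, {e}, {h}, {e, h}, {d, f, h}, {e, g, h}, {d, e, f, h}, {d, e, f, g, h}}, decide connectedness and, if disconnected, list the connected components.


(X, τ) is connected.

Find clopen sets (U ∈ τ with X ∖ U ∈ τ):
  U = ∅, X ∖ U = {d, e, f, g, h} — both open, so U is clopen.
  U = {d, e, f, g, h}, X ∖ U = ∅ — both open, so U is clopen.
Only trivial clopens (∅ and X) exist, so (X, τ) is connected.
Compute connected components by grouping points that agree on all clopens:
  component: {d, e, f, g, h}


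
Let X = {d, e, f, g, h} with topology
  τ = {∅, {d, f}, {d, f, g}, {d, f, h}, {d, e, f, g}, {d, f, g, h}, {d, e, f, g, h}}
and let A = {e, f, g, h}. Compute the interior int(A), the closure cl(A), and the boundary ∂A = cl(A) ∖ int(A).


int(A) = ∅, cl(A) = {d, e, f, g, h}, ∂A = {d, e, f, g, h}.

Closed sets in (X, τ) are complements of opens:
  closed(X, τ) = {∅, {e}, {h}, {e, g}, {e, h}, {e, g, h}, {d, e, f, g, h}}.
int(A) = ⋃ {U ∈ τ : U ⊆ A}. Opens contained in A: ∅.
Taking the union of these: int(A) = ∅.
cl(A) = ⋂ {C closed : A ⊆ C}. Closed sets containing A: {d, e, f, g, h}.
Intersecting these: cl(A) = {d, e, f, g, h}.
∂A = cl(A) ∖ int(A) = {d, e, f, g, h} ∖ ∅ = {d, e, f, g, h}.


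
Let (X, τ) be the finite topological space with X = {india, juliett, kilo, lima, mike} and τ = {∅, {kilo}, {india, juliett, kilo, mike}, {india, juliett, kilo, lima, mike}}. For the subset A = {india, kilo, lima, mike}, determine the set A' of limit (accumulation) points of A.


A' = {india, juliett, lima, mike}

For each x ∈ X, list the open sets U ∈ τ with x ∈ U, then check whether U ∩ (A ∖ {x}) ≠ ∅ for every such U.
  x = india: opens ∋ x are {india, juliett, kilo, mike}, {india, juliett, kilo, lima, mike}; each meets A ∖ {india}, so x IS a limit point.
  x = juliett: opens ∋ x are {india, juliett, kilo, mike}, {india, juliett, kilo, lima, mike}; each meets A ∖ {juliett}, so x IS a limit point.
  x = kilo: open {kilo} ∋ x has {kilo} ∩ (A ∖ {kilo}) = ∅, so x is NOT a limit point.
  x = lima: opens ∋ x are {india, juliett, kilo, lima, mike}; each meets A ∖ {lima}, so x IS a limit point.
  x = mike: opens ∋ x are {india, juliett, kilo, mike}, {india, juliett, kilo, lima, mike}; each meets A ∖ {mike}, so x IS a limit point.
Collecting: A' = {india, juliett, lima, mike}.


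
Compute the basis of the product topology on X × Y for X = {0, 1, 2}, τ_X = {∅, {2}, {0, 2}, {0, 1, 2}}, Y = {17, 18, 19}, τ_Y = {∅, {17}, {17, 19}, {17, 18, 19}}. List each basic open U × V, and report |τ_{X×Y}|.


Basis B = {∅ × ∅, {2} × {17}, {0, 2} × {17}, {2} × {17, 19}, {0, 1, 2} × {17}, {2} × {17, 18, 19}, {0, 2} × {17, 19}, {0, 2} × {17, 18, 19}, {0, 1, 2} × {17, 19}, {0, 1, 2} × {17, 18, 19}}; |τ_{X×Y}| = 20.

Enumerate products U × V with U ∈ τ_X, V ∈ τ_Y (deduplicated):
  ∅ × ∅ = {} (∅)
  {2} × {17} = {(2,17)}
  {0, 2} × {17} = {(0,17), (2,17)}
  {2} × {17, 19} = {(2,17), (2,19)}
  {0, 1, 2} × {17} = {(0,17), (1,17), (2,17)}
  {2} × {17, 18, 19} = {(2,17), (2,18), (2,19)}
  {0, 2} × {17, 19} = {(0,17), (0,19), (2,17), (2,19)}
  {0, 2} × {17, 18, 19} = {(0,17), (0,18), (0,19), (2,17), (2,18), (2,19)}
  {0, 1, 2} × {17, 19} = {(0,17), (0,19), (1,17), (1,19), (2,17), (2,19)}
  {0, 1, 2} × {17, 18, 19} = {(0,17), (0,18), (0,19), (1,17), (1,18), (1,19), (2,17), (2,18), (2,19)}
These 10 distinct sets form the basis B.
Close under arbitrary unions to get τ_{X×Y}; counting gives |τ_{X×Y}| = 20.


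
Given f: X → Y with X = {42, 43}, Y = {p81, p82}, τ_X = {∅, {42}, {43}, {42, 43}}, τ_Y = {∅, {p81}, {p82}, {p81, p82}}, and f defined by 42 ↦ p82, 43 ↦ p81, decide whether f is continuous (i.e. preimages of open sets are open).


f IS continuous.

Compute f^{-1}(U) for each U ∈ τ_Y:
  U = ∅: f^{-1}(U) = ∅ ∈ τ_X ✓.
  U = {p81}: f^{-1}(U) = {43} ∈ τ_X ✓.
  U = {p82}: f^{-1}(U) = {42} ∈ τ_X ✓.
  U = {p81, p82}: f^{-1}(U) = {42, 43} ∈ τ_X ✓.
Every preimage lies in τ_X, so f IS continuous.


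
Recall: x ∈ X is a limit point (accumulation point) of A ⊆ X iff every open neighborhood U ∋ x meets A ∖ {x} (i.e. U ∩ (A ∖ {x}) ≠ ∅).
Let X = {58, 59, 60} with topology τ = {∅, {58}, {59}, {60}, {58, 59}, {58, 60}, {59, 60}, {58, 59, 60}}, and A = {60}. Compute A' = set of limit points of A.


A' = ∅

For each x ∈ X, list the open sets U ∈ τ with x ∈ U, then check whether U ∩ (A ∖ {x}) ≠ ∅ for every such U.
  x = 58: open {58} ∋ x has {58} ∩ (A ∖ {58}) = ∅, so x is NOT a limit point.
  x = 59: open {59} ∋ x has {59} ∩ (A ∖ {59}) = ∅, so x is NOT a limit point.
  x = 60: open {60} ∋ x has {60} ∩ (A ∖ {60}) = ∅, so x is NOT a limit point.
Collecting: A' = ∅.


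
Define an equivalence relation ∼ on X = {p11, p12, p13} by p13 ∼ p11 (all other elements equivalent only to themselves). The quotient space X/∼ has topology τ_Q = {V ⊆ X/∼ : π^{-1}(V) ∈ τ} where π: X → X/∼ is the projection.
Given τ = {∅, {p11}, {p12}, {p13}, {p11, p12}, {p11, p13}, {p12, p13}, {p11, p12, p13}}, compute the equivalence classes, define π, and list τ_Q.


X/∼ = {[p11=p13], [p12]}; |τ_Q| = 4.

Equivalence classes: [p11=p13], [p12].
Quotient map π: X → X/∼ sends p11 ↦ [p11=p13], p12 ↦ [p12], p13 ↦ [p11=p13].
For each subset V ⊆ X/∼, compute π^{-1}(V) ⊆ X and check whether π^{-1}(V) ∈ τ. V is open in τ_Q iff π^{-1}(V) ∈ τ.
  V = {}: π^{-1}(V) = ∅ ∈ τ ✓.
  V = {[p11=p13]}: π^{-1}(V) = {p11, p13} ∈ τ ✓.
  V = {[p12]}: π^{-1}(V) = {p12} ∈ τ ✓.
  V = {[p11=p13], [p12]}: π^{-1}(V) = {p11, p12, p13} ∈ τ ✓.
Open sets in the quotient: τ_Q = {{}, {[p11=p13]}, {[p12]}, {[p11=p13], [p12]}} (4 elements).


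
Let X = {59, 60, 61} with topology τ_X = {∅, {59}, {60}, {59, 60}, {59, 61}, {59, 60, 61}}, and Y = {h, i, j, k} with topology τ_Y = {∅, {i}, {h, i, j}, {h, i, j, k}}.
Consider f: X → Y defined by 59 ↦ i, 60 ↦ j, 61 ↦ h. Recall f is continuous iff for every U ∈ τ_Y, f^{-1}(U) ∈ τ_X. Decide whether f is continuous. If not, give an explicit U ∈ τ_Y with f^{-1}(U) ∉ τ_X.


f IS continuous.

Compute f^{-1}(U) for each U ∈ τ_Y:
  U = ∅: f^{-1}(U) = ∅ ∈ τ_X ✓.
  U = {i}: f^{-1}(U) = {59} ∈ τ_X ✓.
  U = {h, i, j}: f^{-1}(U) = {59, 60, 61} ∈ τ_X ✓.
  U = {h, i, j, k}: f^{-1}(U) = {59, 60, 61} ∈ τ_X ✓.
Every preimage lies in τ_X, so f IS continuous.


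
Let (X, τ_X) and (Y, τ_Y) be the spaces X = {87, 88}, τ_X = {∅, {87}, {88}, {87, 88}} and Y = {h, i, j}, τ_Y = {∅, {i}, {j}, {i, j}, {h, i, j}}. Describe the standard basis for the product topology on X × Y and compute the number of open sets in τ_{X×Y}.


Basis B = {∅ × ∅, {87} × {i}, {87} × {j}, {88} × {i}, {88} × {j}, {87} × {i, j}, {87, 88} × {i}, {87, 88} × {j}, {88} × {i, j}, {87} × {h, i, j}, {88} × {h, i, j}, {87, 88} × {i, j}, {87, 88} × {h, i, j}}; |τ_{X×Y}| = 25.

Enumerate products U × V with U ∈ τ_X, V ∈ τ_Y (deduplicated):
  ∅ × ∅ = {} (∅)
  {87} × {i} = {(87,i)}
  {87} × {j} = {(87,j)}
  {88} × {i} = {(88,i)}
  {88} × {j} = {(88,j)}
  {87} × {i, j} = {(87,i), (87,j)}
  {87, 88} × {i} = {(87,i), (88,i)}
  {87, 88} × {j} = {(87,j), (88,j)}
  {88} × {i, j} = {(88,i), (88,j)}
  {87} × {h, i, j} = {(87,h), (87,i), (87,j)}
  {88} × {h, i, j} = {(88,h), (88,i), (88,j)}
  {87, 88} × {i, j} = {(87,i), (87,j), (88,i), (88,j)}
  {87, 88} × {h, i, j} = {(87,h), (87,i), (87,j), (88,h), (88,i), (88,j)}
These 13 distinct sets form the basis B.
Close under arbitrary unions to get τ_{X×Y}; counting gives |τ_{X×Y}| = 25.


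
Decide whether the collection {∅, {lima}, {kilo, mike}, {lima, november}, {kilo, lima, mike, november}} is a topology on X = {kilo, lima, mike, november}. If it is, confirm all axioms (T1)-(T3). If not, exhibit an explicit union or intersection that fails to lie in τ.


τ is NOT a topology on X.

Axiom (T1): ∅ ∈ τ? Yes; X ∈ τ? Yes.
Axiom (T2/T3): check pairwise unions and intersections of members of τ.
Counterexample for (T2): {lima} ∪ {kilo, mike} = {kilo, lima, mike} ∉ τ. Therefore τ is NOT a topology.


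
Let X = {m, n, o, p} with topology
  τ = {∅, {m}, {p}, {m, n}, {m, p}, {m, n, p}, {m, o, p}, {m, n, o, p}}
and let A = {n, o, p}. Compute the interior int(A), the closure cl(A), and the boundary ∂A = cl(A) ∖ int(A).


int(A) = {p}, cl(A) = {n, o, p}, ∂A = {n, o}.

Closed sets in (X, τ) are complements of opens:
  closed(X, τ) = {∅, {n}, {o}, {n, o}, {o, p}, {m, n, o}, {n, o, p}, {m, n, o, p}}.
int(A) = ⋃ {U ∈ τ : U ⊆ A}. Opens contained in A: ∅, {p}.
Taking the union of these: int(A) = {p}.
cl(A) = ⋂ {C closed : A ⊆ C}. Closed sets containing A: {n, o, p}, {m, n, o, p}.
Intersecting these: cl(A) = {n, o, p}.
∂A = cl(A) ∖ int(A) = {n, o, p} ∖ {p} = {n, o}.


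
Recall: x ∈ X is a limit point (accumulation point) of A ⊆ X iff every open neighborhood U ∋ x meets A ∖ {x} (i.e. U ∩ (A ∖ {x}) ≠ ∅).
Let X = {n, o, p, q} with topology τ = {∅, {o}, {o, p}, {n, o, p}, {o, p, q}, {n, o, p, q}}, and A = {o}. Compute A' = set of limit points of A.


A' = {n, p, q}

For each x ∈ X, list the open sets U ∈ τ with x ∈ U, then check whether U ∩ (A ∖ {x}) ≠ ∅ for every such U.
  x = n: opens ∋ x are {n, o, p}, {n, o, p, q}; each meets A ∖ {n}, so x IS a limit point.
  x = o: open {o} ∋ x has {o} ∩ (A ∖ {o}) = ∅, so x is NOT a limit point.
  x = p: opens ∋ x are {o, p}, {n, o, p}, {o, p, q}, {n, o, p, q}; each meets A ∖ {p}, so x IS a limit point.
  x = q: opens ∋ x are {o, p, q}, {n, o, p, q}; each meets A ∖ {q}, so x IS a limit point.
Collecting: A' = {n, p, q}.


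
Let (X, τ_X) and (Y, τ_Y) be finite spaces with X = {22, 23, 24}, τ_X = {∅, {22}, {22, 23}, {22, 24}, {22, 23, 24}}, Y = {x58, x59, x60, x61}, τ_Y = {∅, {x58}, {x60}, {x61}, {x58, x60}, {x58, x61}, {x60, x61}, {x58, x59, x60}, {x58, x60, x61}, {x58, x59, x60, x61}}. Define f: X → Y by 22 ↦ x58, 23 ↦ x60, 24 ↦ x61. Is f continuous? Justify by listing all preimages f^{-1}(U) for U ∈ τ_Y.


f is NOT continuous.

Compute f^{-1}(U) for each U ∈ τ_Y:
  U = ∅: f^{-1}(U) = ∅ ∈ τ_X ✓.
  U = {x58}: f^{-1}(U) = {22} ∈ τ_X ✓.
  U = {x60}: f^{-1}(U) = {23} ∉ τ_X ✗.
  U = {x61}: f^{-1}(U) = {24} ∉ τ_X ✗.
  U = {x58, x60}: f^{-1}(U) = {22, 23} ∈ τ_X ✓.
  U = {x58, x61}: f^{-1}(U) = {22, 24} ∈ τ_X ✓.
  U = {x60, x61}: f^{-1}(U) = {23, 24} ∉ τ_X ✗.
  U = {x58, x59, x60}: f^{-1}(U) = {22, 23} ∈ τ_X ✓.
  U = {x58, x60, x61}: f^{-1}(U) = {22, 23, 24} ∈ τ_X ✓.
  U = {x58, x59, x60, x61}: f^{-1}(U) = {22, 23, 24} ∈ τ_X ✓.
Found U = {x60} with f^{-1}(U) = {23} not in τ_X. Therefore f is NOT continuous.


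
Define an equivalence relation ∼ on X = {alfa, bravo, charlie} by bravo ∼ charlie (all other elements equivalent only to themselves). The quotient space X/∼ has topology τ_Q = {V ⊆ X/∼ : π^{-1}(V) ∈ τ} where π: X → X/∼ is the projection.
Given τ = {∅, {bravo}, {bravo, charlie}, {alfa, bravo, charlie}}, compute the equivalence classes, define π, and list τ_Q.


X/∼ = {[alfa], [bravo=charlie]}; |τ_Q| = 3.

Equivalence classes: [alfa], [bravo=charlie].
Quotient map π: X → X/∼ sends alfa ↦ [alfa], bravo ↦ [bravo=charlie], charlie ↦ [bravo=charlie].
For each subset V ⊆ X/∼, compute π^{-1}(V) ⊆ X and check whether π^{-1}(V) ∈ τ. V is open in τ_Q iff π^{-1}(V) ∈ τ.
  V = {}: π^{-1}(V) = ∅ ∈ τ ✓.
  V = {[alfa]}: π^{-1}(V) = {alfa} ∉ τ ✗.
  V = {[bravo=charlie]}: π^{-1}(V) = {bravo, charlie} ∈ τ ✓.
  V = {[alfa], [bravo=charlie]}: π^{-1}(V) = {alfa, bravo, charlie} ∈ τ ✓.
Open sets in the quotient: τ_Q = {{}, {[bravo=charlie]}, {[alfa], [bravo=charlie]}} (3 elements).


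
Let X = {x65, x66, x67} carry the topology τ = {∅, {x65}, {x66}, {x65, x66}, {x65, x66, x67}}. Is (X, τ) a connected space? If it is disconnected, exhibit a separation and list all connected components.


(X, τ) is connected.

Find clopen sets (U ∈ τ with X ∖ U ∈ τ):
  U = ∅, X ∖ U = {x65, x66, x67} — both open, so U is clopen.
  U = {x65, x66, x67}, X ∖ U = ∅ — both open, so U is clopen.
Only trivial clopens (∅ and X) exist, so (X, τ) is connected.
Compute connected components by grouping points that agree on all clopens:
  component: {x65, x66, x67}


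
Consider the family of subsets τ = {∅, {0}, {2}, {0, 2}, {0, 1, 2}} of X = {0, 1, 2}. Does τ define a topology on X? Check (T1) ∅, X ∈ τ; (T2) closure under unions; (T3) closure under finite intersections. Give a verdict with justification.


τ IS a topology on X.

Axiom (T1): ∅ ∈ τ? Yes; X ∈ τ? Yes.
Axiom (T2/T3): check pairwise unions and intersections of members of τ.
All pairwise intersections and unions checked — each lies in τ. Therefore τ satisfies (T1), (T2), (T3): it IS a topology on X.


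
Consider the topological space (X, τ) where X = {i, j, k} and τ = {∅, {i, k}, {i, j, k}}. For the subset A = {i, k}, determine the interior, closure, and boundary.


int(A) = {i, k}, cl(A) = {i, j, k}, ∂A = {j}.

Closed sets in (X, τ) are complements of opens:
  closed(X, τ) = {∅, {j}, {i, j, k}}.
int(A) = ⋃ {U ∈ τ : U ⊆ A}. Opens contained in A: ∅, {i, k}.
Taking the union of these: int(A) = {i, k}.
cl(A) = ⋂ {C closed : A ⊆ C}. Closed sets containing A: {i, j, k}.
Intersecting these: cl(A) = {i, j, k}.
∂A = cl(A) ∖ int(A) = {i, j, k} ∖ {i, k} = {j}.


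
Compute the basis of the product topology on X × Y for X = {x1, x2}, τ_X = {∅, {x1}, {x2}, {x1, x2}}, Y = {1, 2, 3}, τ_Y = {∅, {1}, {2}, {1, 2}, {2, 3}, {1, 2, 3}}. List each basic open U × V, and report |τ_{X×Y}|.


Basis B = {∅ × ∅, {x1} × {1}, {x1} × {2}, {x2} × {1}, {x2} × {2}, {x1} × {1, 2}, {x1, x2} × {1}, {x1} × {2, 3}, {x1, x2} × {2}, {x2} × {1, 2}, {x2} × {2, 3}, {x1} × {1, 2, 3}, {x2} × {1, 2, 3}, {x1, x2} × {1, 2}, {x1, x2} × {2, 3}, {x1, x2} × {1, 2, 3}}; |τ_{X×Y}| = 36.

Enumerate products U × V with U ∈ τ_X, V ∈ τ_Y (deduplicated):
  ∅ × ∅ = {} (∅)
  {x1} × {1} = {(x1,1)}
  {x1} × {2} = {(x1,2)}
  {x2} × {1} = {(x2,1)}
  {x2} × {2} = {(x2,2)}
  {x1} × {1, 2} = {(x1,1), (x1,2)}
  {x1, x2} × {1} = {(x1,1), (x2,1)}
  {x1} × {2, 3} = {(x1,2), (x1,3)}
  {x1, x2} × {2} = {(x1,2), (x2,2)}
  {x2} × {1, 2} = {(x2,1), (x2,2)}
  {x2} × {2, 3} = {(x2,2), (x2,3)}
  {x1} × {1, 2, 3} = {(x1,1), (x1,2), (x1,3)}
  {x2} × {1, 2, 3} = {(x2,1), (x2,2), (x2,3)}
  {x1, x2} × {1, 2} = {(x1,1), (x1,2), (x2,1), (x2,2)}
  {x1, x2} × {2, 3} = {(x1,2), (x1,3), (x2,2), (x2,3)}
  {x1, x2} × {1, 2, 3} = {(x1,1), (x1,2), (x1,3), (x2,1), (x2,2), (x2,3)}
These 16 distinct sets form the basis B.
Close under arbitrary unions to get τ_{X×Y}; counting gives |τ_{X×Y}| = 36.


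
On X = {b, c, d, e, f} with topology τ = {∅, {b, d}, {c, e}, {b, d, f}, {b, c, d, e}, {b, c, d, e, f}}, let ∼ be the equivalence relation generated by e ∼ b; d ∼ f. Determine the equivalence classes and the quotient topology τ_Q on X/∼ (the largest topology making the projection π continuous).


X/∼ = {[b=e], [c], [d=f]}; |τ_Q| = 2.

Equivalence classes: [b=e], [c], [d=f].
Quotient map π: X → X/∼ sends b ↦ [b=e], c ↦ [c], d ↦ [d=f], e ↦ [b=e], f ↦ [d=f].
For each subset V ⊆ X/∼, compute π^{-1}(V) ⊆ X and check whether π^{-1}(V) ∈ τ. V is open in τ_Q iff π^{-1}(V) ∈ τ.
  V = {}: π^{-1}(V) = ∅ ∈ τ ✓.
  V = {[b=e]}: π^{-1}(V) = {b, e} ∉ τ ✗.
  V = {[c]}: π^{-1}(V) = {c} ∉ τ ✗.
  V = {[b=e], [c]}: π^{-1}(V) = {b, c, e} ∉ τ ✗.
  V = {[d=f]}: π^{-1}(V) = {d, f} ∉ τ ✗.
  V = {[b=e], [d=f]}: π^{-1}(V) = {b, d, e, f} ∉ τ ✗.
  V = {[c], [d=f]}: π^{-1}(V) = {c, d, f} ∉ τ ✗.
  V = {[b=e], [c], [d=f]}: π^{-1}(V) = {b, c, d, e, f} ∈ τ ✓.
Open sets in the quotient: τ_Q = {{}, {[b=e], [c], [d=f]}} (2 elements).


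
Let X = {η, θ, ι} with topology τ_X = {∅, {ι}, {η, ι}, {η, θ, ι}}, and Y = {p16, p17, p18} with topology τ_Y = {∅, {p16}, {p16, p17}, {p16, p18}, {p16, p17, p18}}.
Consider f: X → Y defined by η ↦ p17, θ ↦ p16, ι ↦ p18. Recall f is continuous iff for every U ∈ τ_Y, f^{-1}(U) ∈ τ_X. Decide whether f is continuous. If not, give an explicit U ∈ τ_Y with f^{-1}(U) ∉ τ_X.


f is NOT continuous.

Compute f^{-1}(U) for each U ∈ τ_Y:
  U = ∅: f^{-1}(U) = ∅ ∈ τ_X ✓.
  U = {p16}: f^{-1}(U) = {θ} ∉ τ_X ✗.
  U = {p16, p17}: f^{-1}(U) = {η, θ} ∉ τ_X ✗.
  U = {p16, p18}: f^{-1}(U) = {θ, ι} ∉ τ_X ✗.
  U = {p16, p17, p18}: f^{-1}(U) = {η, θ, ι} ∈ τ_X ✓.
Found U = {p16} with f^{-1}(U) = {θ} not in τ_X. Therefore f is NOT continuous.


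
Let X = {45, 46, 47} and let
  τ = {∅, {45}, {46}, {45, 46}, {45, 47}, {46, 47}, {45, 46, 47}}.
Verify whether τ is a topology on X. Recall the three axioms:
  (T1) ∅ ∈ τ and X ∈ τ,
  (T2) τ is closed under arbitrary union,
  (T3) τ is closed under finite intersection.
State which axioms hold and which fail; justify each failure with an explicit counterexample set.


τ is NOT a topology on X.

Axiom (T1): ∅ ∈ τ? Yes; X ∈ τ? Yes.
Axiom (T2/T3): check pairwise unions and intersections of members of τ.
Counterexample for (T3): {45, 47} ∩ {46, 47} = {47} ∉ τ. Therefore τ is NOT a topology.


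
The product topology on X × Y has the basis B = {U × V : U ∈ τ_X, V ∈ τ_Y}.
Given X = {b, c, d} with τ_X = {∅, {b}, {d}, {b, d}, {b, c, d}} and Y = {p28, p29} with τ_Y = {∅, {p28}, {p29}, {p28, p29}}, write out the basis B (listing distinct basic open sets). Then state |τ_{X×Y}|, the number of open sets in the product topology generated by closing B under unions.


Basis B = {∅ × ∅, {b} × {p28}, {b} × {p29}, {d} × {p28}, {d} × {p29}, {b} × {p28, p29}, {b, d} × {p28}, {b, d} × {p29}, {d} × {p28, p29}, {b, c, d} × {p28}, {b, c, d} × {p29}, {b, d} × {p28, p29}, {b, c, d} × {p28, p29}}; |τ_{X×Y}| = 25.

Enumerate products U × V with U ∈ τ_X, V ∈ τ_Y (deduplicated):
  ∅ × ∅ = {} (∅)
  {b} × {p28} = {(b,p28)}
  {b} × {p29} = {(b,p29)}
  {d} × {p28} = {(d,p28)}
  {d} × {p29} = {(d,p29)}
  {b} × {p28, p29} = {(b,p28), (b,p29)}
  {b, d} × {p28} = {(b,p28), (d,p28)}
  {b, d} × {p29} = {(b,p29), (d,p29)}
  {d} × {p28, p29} = {(d,p28), (d,p29)}
  {b, c, d} × {p28} = {(b,p28), (c,p28), (d,p28)}
  {b, c, d} × {p29} = {(b,p29), (c,p29), (d,p29)}
  {b, d} × {p28, p29} = {(b,p28), (b,p29), (d,p28), (d,p29)}
  {b, c, d} × {p28, p29} = {(b,p28), (b,p29), (c,p28), (c,p29), (d,p28), (d,p29)}
These 13 distinct sets form the basis B.
Close under arbitrary unions to get τ_{X×Y}; counting gives |τ_{X×Y}| = 25.


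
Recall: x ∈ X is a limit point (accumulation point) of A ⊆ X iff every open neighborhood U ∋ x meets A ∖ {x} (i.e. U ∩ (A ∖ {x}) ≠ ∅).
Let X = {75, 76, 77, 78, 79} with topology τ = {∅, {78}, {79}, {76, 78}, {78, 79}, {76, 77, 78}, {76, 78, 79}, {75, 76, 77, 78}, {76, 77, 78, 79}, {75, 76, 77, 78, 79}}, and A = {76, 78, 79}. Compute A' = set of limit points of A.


A' = {75, 76, 77}

For each x ∈ X, list the open sets U ∈ τ with x ∈ U, then check whether U ∩ (A ∖ {x}) ≠ ∅ for every such U.
  x = 75: opens ∋ x are {75, 76, 77, 78}, {75, 76, 77, 78, 79}; each meets A ∖ {75}, so x IS a limit point.
  x = 76: opens ∋ x are {76, 78}, {76, 77, 78}, {76, 78, 79}, {75, 76, 77, 78}, {76, 77, 78, 79}, {75, 76, 77, 78, 79}; each meets A ∖ {76}, so x IS a limit point.
  x = 77: opens ∋ x are {76, 77, 78}, {75, 76, 77, 78}, {76, 77, 78, 79}, {75, 76, 77, 78, 79}; each meets A ∖ {77}, so x IS a limit point.
  x = 78: open {78} ∋ x has {78} ∩ (A ∖ {78}) = ∅, so x is NOT a limit point.
  x = 79: open {79} ∋ x has {79} ∩ (A ∖ {79}) = ∅, so x is NOT a limit point.
Collecting: A' = {75, 76, 77}.


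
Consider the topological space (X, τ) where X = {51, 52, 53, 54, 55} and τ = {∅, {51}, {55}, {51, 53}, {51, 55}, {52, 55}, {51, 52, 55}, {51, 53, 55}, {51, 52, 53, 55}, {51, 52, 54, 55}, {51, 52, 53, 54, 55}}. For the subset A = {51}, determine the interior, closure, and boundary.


int(A) = {51}, cl(A) = {51, 53, 54}, ∂A = {53, 54}.

Closed sets in (X, τ) are complements of opens:
  closed(X, τ) = {∅, {53}, {54}, {52, 54}, {53, 54}, {51, 53, 54}, {52, 53, 54}, {52, 54, 55}, {51, 52, 53, 54}, {52, 53, 54, 55}, {51, 52, 53, 54, 55}}.
int(A) = ⋃ {U ∈ τ : U ⊆ A}. Opens contained in A: ∅, {51}.
Taking the union of these: int(A) = {51}.
cl(A) = ⋂ {C closed : A ⊆ C}. Closed sets containing A: {51, 53, 54}, {51, 52, 53, 54}, {51, 52, 53, 54, 55}.
Intersecting these: cl(A) = {51, 53, 54}.
∂A = cl(A) ∖ int(A) = {51, 53, 54} ∖ {51} = {53, 54}.


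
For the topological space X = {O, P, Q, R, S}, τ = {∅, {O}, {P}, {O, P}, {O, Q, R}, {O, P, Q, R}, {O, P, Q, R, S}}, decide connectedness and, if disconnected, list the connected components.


(X, τ) is connected.

Find clopen sets (U ∈ τ with X ∖ U ∈ τ):
  U = ∅, X ∖ U = {O, P, Q, R, S} — both open, so U is clopen.
  U = {O, P, Q, R, S}, X ∖ U = ∅ — both open, so U is clopen.
Only trivial clopens (∅ and X) exist, so (X, τ) is connected.
Compute connected components by grouping points that agree on all clopens:
  component: {O, P, Q, R, S}


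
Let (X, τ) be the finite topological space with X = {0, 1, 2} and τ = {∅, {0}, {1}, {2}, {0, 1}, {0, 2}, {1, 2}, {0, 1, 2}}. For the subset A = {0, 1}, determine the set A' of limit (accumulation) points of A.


A' = ∅

For each x ∈ X, list the open sets U ∈ τ with x ∈ U, then check whether U ∩ (A ∖ {x}) ≠ ∅ for every such U.
  x = 0: open {0} ∋ x has {0} ∩ (A ∖ {0}) = ∅, so x is NOT a limit point.
  x = 1: open {1} ∋ x has {1} ∩ (A ∖ {1}) = ∅, so x is NOT a limit point.
  x = 2: open {2} ∋ x has {2} ∩ (A ∖ {2}) = ∅, so x is NOT a limit point.
Collecting: A' = ∅.


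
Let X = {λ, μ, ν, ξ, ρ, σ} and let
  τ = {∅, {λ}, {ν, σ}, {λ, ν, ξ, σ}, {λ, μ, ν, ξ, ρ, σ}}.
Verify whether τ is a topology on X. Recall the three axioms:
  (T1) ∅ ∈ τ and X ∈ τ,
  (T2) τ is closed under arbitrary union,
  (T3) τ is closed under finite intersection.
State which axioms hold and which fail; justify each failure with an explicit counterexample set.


τ is NOT a topology on X.

Axiom (T1): ∅ ∈ τ? Yes; X ∈ τ? Yes.
Axiom (T2/T3): check pairwise unions and intersections of members of τ.
Counterexample for (T2): {λ} ∪ {ν, σ} = {λ, ν, σ} ∉ τ. Therefore τ is NOT a topology.


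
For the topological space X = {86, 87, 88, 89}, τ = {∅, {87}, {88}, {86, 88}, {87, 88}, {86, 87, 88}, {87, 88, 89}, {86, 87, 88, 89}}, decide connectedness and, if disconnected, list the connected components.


(X, τ) is connected.

Find clopen sets (U ∈ τ with X ∖ U ∈ τ):
  U = ∅, X ∖ U = {86, 87, 88, 89} — both open, so U is clopen.
  U = {86, 87, 88, 89}, X ∖ U = ∅ — both open, so U is clopen.
Only trivial clopens (∅ and X) exist, so (X, τ) is connected.
Compute connected components by grouping points that agree on all clopens:
  component: {86, 87, 88, 89}


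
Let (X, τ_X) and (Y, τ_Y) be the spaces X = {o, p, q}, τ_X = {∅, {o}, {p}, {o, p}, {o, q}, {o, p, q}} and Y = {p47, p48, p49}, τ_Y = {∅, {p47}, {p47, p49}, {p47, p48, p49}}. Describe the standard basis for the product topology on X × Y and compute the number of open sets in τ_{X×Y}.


Basis B = {∅ × ∅, {o} × {p47}, {p} × {p47}, {o} × {p47, p49}, {o, p} × {p47}, {o, q} × {p47}, {p} × {p47, p49}, {o} × {p47, p48, p49}, {o, p, q} × {p47}, {p} × {p47, p48, p49}, {o, p} × {p47, p49}, {o, q} × {p47, p49}, {o, p} × {p47, p48, p49}, {o, q} × {p47, p48, p49}, {o, p, q} × {p47, p49}, {o, p, q} × {p47, p48, p49}}; |τ_{X×Y}| = 40.

Enumerate products U × V with U ∈ τ_X, V ∈ τ_Y (deduplicated):
  ∅ × ∅ = {} (∅)
  {o} × {p47} = {(o,p47)}
  {p} × {p47} = {(p,p47)}
  {o} × {p47, p49} = {(o,p47), (o,p49)}
  {o, p} × {p47} = {(o,p47), (p,p47)}
  {o, q} × {p47} = {(o,p47), (q,p47)}
  {p} × {p47, p49} = {(p,p47), (p,p49)}
  {o} × {p47, p48, p49} = {(o,p47), (o,p48), (o,p49)}
  {o, p, q} × {p47} = {(o,p47), (p,p47), (q,p47)}
  {p} × {p47, p48, p49} = {(p,p47), (p,p48), (p,p49)}
  {o, p} × {p47, p49} = {(o,p47), (o,p49), (p,p47), (p,p49)}
  {o, q} × {p47, p49} = {(o,p47), (o,p49), (q,p47), (q,p49)}
  {o, p} × {p47, p48, p49} = {(o,p47), (o,p48), (o,p49), (p,p47), (p,p48), (p,p49)}
  {o, q} × {p47, p48, p49} = {(o,p47), (o,p48), (o,p49), (q,p47), (q,p48), (q,p49)}
  {o, p, q} × {p47, p49} = {(o,p47), (o,p49), (p,p47), (p,p49), (q,p47), (q,p49)}
  {o, p, q} × {p47, p48, p49} = {(o,p47), (o,p48), (o,p49), (p,p47), (p,p48), (p,p49), (q,p47), (q,p48), (q,p49)}
These 16 distinct sets form the basis B.
Close under arbitrary unions to get τ_{X×Y}; counting gives |τ_{X×Y}| = 40.


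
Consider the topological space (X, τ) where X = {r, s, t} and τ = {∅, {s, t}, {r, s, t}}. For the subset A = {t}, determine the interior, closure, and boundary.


int(A) = ∅, cl(A) = {r, s, t}, ∂A = {r, s, t}.

Closed sets in (X, τ) are complements of opens:
  closed(X, τ) = {∅, {r}, {r, s, t}}.
int(A) = ⋃ {U ∈ τ : U ⊆ A}. Opens contained in A: ∅.
Taking the union of these: int(A) = ∅.
cl(A) = ⋂ {C closed : A ⊆ C}. Closed sets containing A: {r, s, t}.
Intersecting these: cl(A) = {r, s, t}.
∂A = cl(A) ∖ int(A) = {r, s, t} ∖ ∅ = {r, s, t}.


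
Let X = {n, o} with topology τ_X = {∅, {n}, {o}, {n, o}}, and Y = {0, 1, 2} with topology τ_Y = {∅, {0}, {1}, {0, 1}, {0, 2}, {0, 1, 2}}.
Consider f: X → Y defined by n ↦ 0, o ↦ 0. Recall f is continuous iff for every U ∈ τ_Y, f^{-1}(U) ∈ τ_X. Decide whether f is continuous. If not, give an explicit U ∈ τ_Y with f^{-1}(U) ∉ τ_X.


f IS continuous.

Compute f^{-1}(U) for each U ∈ τ_Y:
  U = ∅: f^{-1}(U) = ∅ ∈ τ_X ✓.
  U = {0}: f^{-1}(U) = {n, o} ∈ τ_X ✓.
  U = {1}: f^{-1}(U) = ∅ ∈ τ_X ✓.
  U = {0, 1}: f^{-1}(U) = {n, o} ∈ τ_X ✓.
  U = {0, 2}: f^{-1}(U) = {n, o} ∈ τ_X ✓.
  U = {0, 1, 2}: f^{-1}(U) = {n, o} ∈ τ_X ✓.
Every preimage lies in τ_X, so f IS continuous.


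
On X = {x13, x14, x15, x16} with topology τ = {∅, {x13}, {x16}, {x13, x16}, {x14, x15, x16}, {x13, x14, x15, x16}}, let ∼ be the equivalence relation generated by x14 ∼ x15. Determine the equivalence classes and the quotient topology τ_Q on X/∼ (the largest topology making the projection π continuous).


X/∼ = {[x13], [x14=x15], [x16]}; |τ_Q| = 6.

Equivalence classes: [x13], [x14=x15], [x16].
Quotient map π: X → X/∼ sends x13 ↦ [x13], x14 ↦ [x14=x15], x15 ↦ [x14=x15], x16 ↦ [x16].
For each subset V ⊆ X/∼, compute π^{-1}(V) ⊆ X and check whether π^{-1}(V) ∈ τ. V is open in τ_Q iff π^{-1}(V) ∈ τ.
  V = {}: π^{-1}(V) = ∅ ∈ τ ✓.
  V = {[x13]}: π^{-1}(V) = {x13} ∈ τ ✓.
  V = {[x14=x15]}: π^{-1}(V) = {x14, x15} ∉ τ ✗.
  V = {[x13], [x14=x15]}: π^{-1}(V) = {x13, x14, x15} ∉ τ ✗.
  V = {[x16]}: π^{-1}(V) = {x16} ∈ τ ✓.
  V = {[x13], [x16]}: π^{-1}(V) = {x13, x16} ∈ τ ✓.
  V = {[x14=x15], [x16]}: π^{-1}(V) = {x14, x15, x16} ∈ τ ✓.
  V = {[x13], [x14=x15], [x16]}: π^{-1}(V) = {x13, x14, x15, x16} ∈ τ ✓.
Open sets in the quotient: τ_Q = {{}, {[x13]}, {[x16]}, {[x13], [x16]}, {[x14=x15], [x16]}, {[x13], [x14=x15], [x16]}} (6 elements).


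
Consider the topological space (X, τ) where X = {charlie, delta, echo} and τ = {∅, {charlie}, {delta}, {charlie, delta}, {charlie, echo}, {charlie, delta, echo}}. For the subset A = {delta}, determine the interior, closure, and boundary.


int(A) = {delta}, cl(A) = {delta}, ∂A = ∅.

Closed sets in (X, τ) are complements of opens:
  closed(X, τ) = {∅, {delta}, {echo}, {charlie, echo}, {delta, echo}, {charlie, delta, echo}}.
int(A) = ⋃ {U ∈ τ : U ⊆ A}. Opens contained in A: ∅, {delta}.
Taking the union of these: int(A) = {delta}.
cl(A) = ⋂ {C closed : A ⊆ C}. Closed sets containing A: {delta}, {delta, echo}, {charlie, delta, echo}.
Intersecting these: cl(A) = {delta}.
∂A = cl(A) ∖ int(A) = {delta} ∖ {delta} = ∅.


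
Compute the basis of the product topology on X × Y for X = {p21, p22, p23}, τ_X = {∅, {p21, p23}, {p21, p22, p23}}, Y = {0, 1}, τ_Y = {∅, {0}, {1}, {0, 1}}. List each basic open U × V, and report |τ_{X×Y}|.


Basis B = {∅ × ∅, {p21, p23} × {0}, {p21, p23} × {1}, {p21, p22, p23} × {0}, {p21, p22, p23} × {1}, {p21, p23} × {0, 1}, {p21, p22, p23} × {0, 1}}; |τ_{X×Y}| = 9.

Enumerate products U × V with U ∈ τ_X, V ∈ τ_Y (deduplicated):
  ∅ × ∅ = {} (∅)
  {p21, p23} × {0} = {(p21,0), (p23,0)}
  {p21, p23} × {1} = {(p21,1), (p23,1)}
  {p21, p22, p23} × {0} = {(p21,0), (p22,0), (p23,0)}
  {p21, p22, p23} × {1} = {(p21,1), (p22,1), (p23,1)}
  {p21, p23} × {0, 1} = {(p21,0), (p21,1), (p23,0), (p23,1)}
  {p21, p22, p23} × {0, 1} = {(p21,0), (p21,1), (p22,0), (p22,1), (p23,0), (p23,1)}
These 7 distinct sets form the basis B.
Close under arbitrary unions to get τ_{X×Y}; counting gives |τ_{X×Y}| = 9.


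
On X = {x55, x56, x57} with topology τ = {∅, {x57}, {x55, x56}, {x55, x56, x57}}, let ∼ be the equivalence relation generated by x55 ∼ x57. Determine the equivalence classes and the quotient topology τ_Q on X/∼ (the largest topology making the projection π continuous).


X/∼ = {[x55=x57], [x56]}; |τ_Q| = 2.

Equivalence classes: [x55=x57], [x56].
Quotient map π: X → X/∼ sends x55 ↦ [x55=x57], x56 ↦ [x56], x57 ↦ [x55=x57].
For each subset V ⊆ X/∼, compute π^{-1}(V) ⊆ X and check whether π^{-1}(V) ∈ τ. V is open in τ_Q iff π^{-1}(V) ∈ τ.
  V = {}: π^{-1}(V) = ∅ ∈ τ ✓.
  V = {[x55=x57]}: π^{-1}(V) = {x55, x57} ∉ τ ✗.
  V = {[x56]}: π^{-1}(V) = {x56} ∉ τ ✗.
  V = {[x55=x57], [x56]}: π^{-1}(V) = {x55, x56, x57} ∈ τ ✓.
Open sets in the quotient: τ_Q = {{}, {[x55=x57], [x56]}} (2 elements).


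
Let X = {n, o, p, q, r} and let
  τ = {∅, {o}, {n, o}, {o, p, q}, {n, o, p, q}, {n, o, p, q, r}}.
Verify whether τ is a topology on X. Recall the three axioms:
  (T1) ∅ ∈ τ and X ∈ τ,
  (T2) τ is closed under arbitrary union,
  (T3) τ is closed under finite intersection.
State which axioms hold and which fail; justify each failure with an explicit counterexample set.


τ IS a topology on X.

Axiom (T1): ∅ ∈ τ? Yes; X ∈ τ? Yes.
Axiom (T2/T3): check pairwise unions and intersections of members of τ.
All pairwise intersections and unions checked — each lies in τ. Therefore τ satisfies (T1), (T2), (T3): it IS a topology on X.


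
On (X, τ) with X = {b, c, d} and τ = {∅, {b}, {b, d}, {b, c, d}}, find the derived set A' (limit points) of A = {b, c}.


A' = {c, d}

For each x ∈ X, list the open sets U ∈ τ with x ∈ U, then check whether U ∩ (A ∖ {x}) ≠ ∅ for every such U.
  x = b: open {b} ∋ x has {b} ∩ (A ∖ {b}) = ∅, so x is NOT a limit point.
  x = c: opens ∋ x are {b, c, d}; each meets A ∖ {c}, so x IS a limit point.
  x = d: opens ∋ x are {b, d}, {b, c, d}; each meets A ∖ {d}, so x IS a limit point.
Collecting: A' = {c, d}.


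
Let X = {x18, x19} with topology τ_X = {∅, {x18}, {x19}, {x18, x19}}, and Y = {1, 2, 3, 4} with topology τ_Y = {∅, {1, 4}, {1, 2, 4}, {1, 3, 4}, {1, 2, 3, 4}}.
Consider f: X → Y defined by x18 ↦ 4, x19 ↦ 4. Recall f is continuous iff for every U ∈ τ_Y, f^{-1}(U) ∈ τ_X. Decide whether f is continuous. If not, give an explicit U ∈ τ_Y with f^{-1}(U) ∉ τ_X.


f IS continuous.

Compute f^{-1}(U) for each U ∈ τ_Y:
  U = ∅: f^{-1}(U) = ∅ ∈ τ_X ✓.
  U = {1, 4}: f^{-1}(U) = {x18, x19} ∈ τ_X ✓.
  U = {1, 2, 4}: f^{-1}(U) = {x18, x19} ∈ τ_X ✓.
  U = {1, 3, 4}: f^{-1}(U) = {x18, x19} ∈ τ_X ✓.
  U = {1, 2, 3, 4}: f^{-1}(U) = {x18, x19} ∈ τ_X ✓.
Every preimage lies in τ_X, so f IS continuous.


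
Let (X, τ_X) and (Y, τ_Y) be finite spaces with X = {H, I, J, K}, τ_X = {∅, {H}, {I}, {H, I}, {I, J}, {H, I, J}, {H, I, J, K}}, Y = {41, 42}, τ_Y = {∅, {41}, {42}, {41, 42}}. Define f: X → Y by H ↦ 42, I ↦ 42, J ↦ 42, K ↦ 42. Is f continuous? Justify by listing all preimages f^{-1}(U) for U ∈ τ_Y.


f IS continuous.

Compute f^{-1}(U) for each U ∈ τ_Y:
  U = ∅: f^{-1}(U) = ∅ ∈ τ_X ✓.
  U = {41}: f^{-1}(U) = ∅ ∈ τ_X ✓.
  U = {42}: f^{-1}(U) = {H, I, J, K} ∈ τ_X ✓.
  U = {41, 42}: f^{-1}(U) = {H, I, J, K} ∈ τ_X ✓.
Every preimage lies in τ_X, so f IS continuous.


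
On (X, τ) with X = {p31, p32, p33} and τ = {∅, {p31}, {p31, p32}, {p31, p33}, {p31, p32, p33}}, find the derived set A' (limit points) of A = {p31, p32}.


A' = {p32, p33}

For each x ∈ X, list the open sets U ∈ τ with x ∈ U, then check whether U ∩ (A ∖ {x}) ≠ ∅ for every such U.
  x = p31: open {p31} ∋ x has {p31} ∩ (A ∖ {p31}) = ∅, so x is NOT a limit point.
  x = p32: opens ∋ x are {p31, p32}, {p31, p32, p33}; each meets A ∖ {p32}, so x IS a limit point.
  x = p33: opens ∋ x are {p31, p33}, {p31, p32, p33}; each meets A ∖ {p33}, so x IS a limit point.
Collecting: A' = {p32, p33}.


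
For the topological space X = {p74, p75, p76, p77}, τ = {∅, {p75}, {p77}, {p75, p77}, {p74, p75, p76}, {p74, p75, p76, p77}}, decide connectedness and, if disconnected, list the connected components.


(X, τ) is disconnected; components = [{p77}, {p74, p75, p76}].

Find clopen sets (U ∈ τ with X ∖ U ∈ τ):
  U = ∅, X ∖ U = {p74, p75, p76, p77} — both open, so U is clopen.
  U = {p77}, X ∖ U = {p74, p75, p76} — both open, so U is clopen.
  U = {p74, p75, p76}, X ∖ U = {p77} — both open, so U is clopen.
  U = {p74, p75, p76, p77}, X ∖ U = ∅ — both open, so U is clopen.
Nontrivial clopen(s) exist: e.g. {p77}. So (X, τ) is disconnected.
Compute connected components by grouping points that agree on all clopens:
  component: {p77}
  component: {p74, p75, p76}


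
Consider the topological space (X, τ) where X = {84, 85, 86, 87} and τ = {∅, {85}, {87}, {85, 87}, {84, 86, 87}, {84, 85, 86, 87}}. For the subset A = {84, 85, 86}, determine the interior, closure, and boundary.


int(A) = {85}, cl(A) = {84, 85, 86}, ∂A = {84, 86}.

Closed sets in (X, τ) are complements of opens:
  closed(X, τ) = {∅, {85}, {84, 86}, {84, 85, 86}, {84, 86, 87}, {84, 85, 86, 87}}.
int(A) = ⋃ {U ∈ τ : U ⊆ A}. Opens contained in A: ∅, {85}.
Taking the union of these: int(A) = {85}.
cl(A) = ⋂ {C closed : A ⊆ C}. Closed sets containing A: {84, 85, 86}, {84, 85, 86, 87}.
Intersecting these: cl(A) = {84, 85, 86}.
∂A = cl(A) ∖ int(A) = {84, 85, 86} ∖ {85} = {84, 86}.


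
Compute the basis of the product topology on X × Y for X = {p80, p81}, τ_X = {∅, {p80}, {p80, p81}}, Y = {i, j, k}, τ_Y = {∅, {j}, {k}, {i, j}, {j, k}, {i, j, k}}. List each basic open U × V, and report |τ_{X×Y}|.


Basis B = {∅ × ∅, {p80} × {j}, {p80} × {k}, {p80} × {i, j}, {p80} × {j, k}, {p80, p81} × {j}, {p80, p81} × {k}, {p80} × {i, j, k}, {p80, p81} × {i, j}, {p80, p81} × {j, k}, {p80, p81} × {i, j, k}}; |τ_{X×Y}| = 18.

Enumerate products U × V with U ∈ τ_X, V ∈ τ_Y (deduplicated):
  ∅ × ∅ = {} (∅)
  {p80} × {j} = {(p80,j)}
  {p80} × {k} = {(p80,k)}
  {p80} × {i, j} = {(p80,i), (p80,j)}
  {p80} × {j, k} = {(p80,j), (p80,k)}
  {p80, p81} × {j} = {(p80,j), (p81,j)}
  {p80, p81} × {k} = {(p80,k), (p81,k)}
  {p80} × {i, j, k} = {(p80,i), (p80,j), (p80,k)}
  {p80, p81} × {i, j} = {(p80,i), (p80,j), (p81,i), (p81,j)}
  {p80, p81} × {j, k} = {(p80,j), (p80,k), (p81,j), (p81,k)}
  {p80, p81} × {i, j, k} = {(p80,i), (p80,j), (p80,k), (p81,i), (p81,j), (p81,k)}
These 11 distinct sets form the basis B.
Close under arbitrary unions to get τ_{X×Y}; counting gives |τ_{X×Y}| = 18.


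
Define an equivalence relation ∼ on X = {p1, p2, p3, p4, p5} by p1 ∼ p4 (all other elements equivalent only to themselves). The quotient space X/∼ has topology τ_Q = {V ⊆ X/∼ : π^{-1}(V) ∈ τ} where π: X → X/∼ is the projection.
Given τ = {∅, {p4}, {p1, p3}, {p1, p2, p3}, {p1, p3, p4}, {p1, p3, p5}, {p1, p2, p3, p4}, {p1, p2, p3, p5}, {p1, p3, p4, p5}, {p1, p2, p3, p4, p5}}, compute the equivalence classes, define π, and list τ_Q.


X/∼ = {[p1=p4], [p2], [p3], [p5]}; |τ_Q| = 5.

Equivalence classes: [p1=p4], [p2], [p3], [p5].
Quotient map π: X → X/∼ sends p1 ↦ [p1=p4], p2 ↦ [p2], p3 ↦ [p3], p4 ↦ [p1=p4], p5 ↦ [p5].
For each subset V ⊆ X/∼, compute π^{-1}(V) ⊆ X and check whether π^{-1}(V) ∈ τ. V is open in τ_Q iff π^{-1}(V) ∈ τ.
  V = {}: π^{-1}(V) = ∅ ∈ τ ✓.
  V = {[p1=p4]}: π^{-1}(V) = {p1, p4} ∉ τ ✗.
  V = {[p2]}: π^{-1}(V) = {p2} ∉ τ ✗.
  V = {[p1=p4], [p2]}: π^{-1}(V) = {p1, p2, p4} ∉ τ ✗.
  V = {[p3]}: π^{-1}(V) = {p3} ∉ τ ✗.
  V = {[p1=p4], [p3]}: π^{-1}(V) = {p1, p3, p4} ∈ τ ✓.
  V = {[p2], [p3]}: π^{-1}(V) = {p2, p3} ∉ τ ✗.
  V = {[p1=p4], [p2], [p3]}: π^{-1}(V) = {p1, p2, p3, p4} ∈ τ ✓.
  V = {[p5]}: π^{-1}(V) = {p5} ∉ τ ✗.
  V = {[p1=p4], [p5]}: π^{-1}(V) = {p1, p4, p5} ∉ τ ✗.
  V = {[p2], [p5]}: π^{-1}(V) = {p2, p5} ∉ τ ✗.
  V = {[p1=p4], [p2], [p5]}: π^{-1}(V) = {p1, p2, p4, p5} ∉ τ ✗.
  V = {[p3], [p5]}: π^{-1}(V) = {p3, p5} ∉ τ ✗.
  V = {[p1=p4], [p3], [p5]}: π^{-1}(V) = {p1, p3, p4, p5} ∈ τ ✓.
  V = {[p2], [p3], [p5]}: π^{-1}(V) = {p2, p3, p5} ∉ τ ✗.
  V = {[p1=p4], [p2], [p3], [p5]}: π^{-1}(V) = {p1, p2, p3, p4, p5} ∈ τ ✓.
Open sets in the quotient: τ_Q = {{}, {[p1=p4], [p3]}, {[p1=p4], [p2], [p3]}, {[p1=p4], [p3], [p5]}, {[p1=p4], [p2], [p3], [p5]}} (5 elements).


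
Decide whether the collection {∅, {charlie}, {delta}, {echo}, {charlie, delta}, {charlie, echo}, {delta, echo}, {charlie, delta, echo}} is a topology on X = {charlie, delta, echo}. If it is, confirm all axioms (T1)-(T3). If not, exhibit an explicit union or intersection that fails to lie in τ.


τ IS a topology on X.

Axiom (T1): ∅ ∈ τ? Yes; X ∈ τ? Yes.
Axiom (T2/T3): check pairwise unions and intersections of members of τ.
All pairwise intersections and unions checked — each lies in τ. Therefore τ satisfies (T1), (T2), (T3): it IS a topology on X.
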